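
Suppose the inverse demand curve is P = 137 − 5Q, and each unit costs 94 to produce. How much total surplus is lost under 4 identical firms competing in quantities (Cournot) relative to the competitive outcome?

DWL = 7.396

Perfect competition: P = MC = 94, so 137 − 5Q = 94 and Q = 8.6.
In a 4-firm Cournot equilibrium, symmetry and the first-order condition give q = (137 − 94)/(25) = 1.72. So Q = 6.88 and P = 102.6.
DWL is the triangle between Q = 6.88 and Q = 8.6: ½·(8.6 − 6.88)·(102.6 − 94) = 7.396.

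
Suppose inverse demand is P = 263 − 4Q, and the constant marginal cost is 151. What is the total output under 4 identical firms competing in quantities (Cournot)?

In a 4-firm Cournot equilibrium, symmetry and the first-order condition give q = (263 − 151)/(20) = 5.6. So Q = 22.4 and P = 173.4.

Q = 22.4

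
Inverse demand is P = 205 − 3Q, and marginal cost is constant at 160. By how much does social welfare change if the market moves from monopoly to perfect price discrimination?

A monopolist chooses Q where MR = MC. MR = 205 − 6Q; setting this equal to 160 gives Q = 7.5 and P = 182.5.
CS = ½·(205 − 182.5)·7.5 = 84.375; PS = (182.5 − 160)·7.5 = 168.75; TS = 253.125.
Under first-degree price discrimination the firm charges each unit its demand price and produces up to where P = MC, i.e. Q = 15. Consumer surplus is zero; producer surplus equals total surplus.
TS = 337.5 (equal to competitive TS).
Change in social welfare: 337.5 − 253.125 = 84.375.

TS rises by 84.375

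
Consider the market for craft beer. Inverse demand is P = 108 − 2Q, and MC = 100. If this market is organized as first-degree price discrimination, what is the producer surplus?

PS = 16

Under first-degree price discrimination the firm charges each unit its demand price and produces up to where P = MC, i.e. Q = 4. Consumer surplus is zero; producer surplus equals total surplus.
PS = ½·(108 − 100)·4 = 16.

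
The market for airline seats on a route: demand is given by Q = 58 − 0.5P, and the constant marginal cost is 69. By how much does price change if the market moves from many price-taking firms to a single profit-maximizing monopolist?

Price rises by 23.5

Inverting demand: P = 116 − 2Q.
Competitive firms price at marginal cost: P = 69, giving Q = 23.5.
A monopolist chooses Q where MR = MC. MR = 116 − 4Q; setting this equal to 69 gives Q = 11.75 and P = 92.5.
Change in price: 92.5 − 69 = 23.5.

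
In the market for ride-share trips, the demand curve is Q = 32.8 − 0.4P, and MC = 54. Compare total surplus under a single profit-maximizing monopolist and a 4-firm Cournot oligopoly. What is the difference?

Total surplus rises by 32.928

Inverting demand: P = 82 − 2.5Q.
A monopolist chooses Q where MR = MC. MR = 82 − 5Q; setting this equal to 54 gives Q = 5.6 and P = 68.
CS = ½·(82 − 68)·5.6 = 39.2; PS = (68 − 54)·5.6 = 78.4; TS = 117.6.
With 4 symmetric Cournot firms, each firm's FOC gives 82 − 12.5q = 54, so q = 2.24, Q = 4·2.24 = 8.96, and P = 59.6.
CS = ½·(82 − 59.6)·8.96 = 100.352; PS = (59.6 − 54)·8.96 = 50.176; TS = 150.528.
Change in total surplus: 150.528 − 117.6 = 32.928.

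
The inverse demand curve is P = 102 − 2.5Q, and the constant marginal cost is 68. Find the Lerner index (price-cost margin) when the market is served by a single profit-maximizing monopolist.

The monopolist equates marginal revenue to marginal cost: 102 − 5Q = 68, so Q = 6.8. From demand, P = 85.
Lerner index = (P − MC)/P = (85 − 68)/85 = 0.2.

Lerner index = 0.2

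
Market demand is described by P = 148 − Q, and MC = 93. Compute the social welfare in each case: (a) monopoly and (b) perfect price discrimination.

Monopoly sets MR = MC: 148 − 2Q = 93 ⇒ Q = 27.5, P = 148 − 27.5 = 120.5.
CS = ½·(148 − 120.5)·27.5 = 378.125; PS = (120.5 − 93)·27.5 = 756.25; TS = 1134.375.
A perfectly discriminating monopolist sells every unit with P(Q) ≥ MC(Q), so output equals the competitive quantity Q = 55. Each buyer pays their reservation price, so CS = 0 and the firm captures all surplus.
TS = 1512.5 (equal to competitive TS).

Monopoly: TS = 1134.375; Perfect PD: TS = 1512.5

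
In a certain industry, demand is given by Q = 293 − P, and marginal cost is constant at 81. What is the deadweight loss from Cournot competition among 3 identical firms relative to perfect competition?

Inverting demand: P = 293 − Q.
Competitive firms price at marginal cost: P = 81, giving Q = 212.
Cournot with 3 identical firms: the symmetric best-response condition is 293 − 4q = 81. Each firm produces q = 53, total output Q = 159, price P = 134.
DWL is the triangle between Q = 159 and Q = 212: ½·(212 − 159)·(134 − 81) = 1404.5.

DWL = 1404.5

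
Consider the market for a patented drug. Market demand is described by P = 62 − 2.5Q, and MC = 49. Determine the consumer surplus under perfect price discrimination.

A perfectly discriminating monopolist sells every unit with P(Q) ≥ MC(Q), so output equals the competitive quantity Q = 5.2. Each buyer pays their reservation price, so CS = 0 and the firm captures all surplus.
CS = 0.

CS = 0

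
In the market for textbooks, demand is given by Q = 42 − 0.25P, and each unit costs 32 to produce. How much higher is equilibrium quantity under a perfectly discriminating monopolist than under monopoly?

Inverting demand: P = 168 − 4Q.
A monopolist chooses Q where MR = MC. MR = 168 − 8Q; setting this equal to 32 gives Q = 17 and P = 100.
A perfectly discriminating monopolist sells every unit with P(Q) ≥ MC(Q), so output equals the competitive quantity Q = 34. Each buyer pays their reservation price, so CS = 0 and the firm captures all surplus.
Change in equilibrium quantity: 34 − 17 = 17.

Equilibrium quantity rises by 17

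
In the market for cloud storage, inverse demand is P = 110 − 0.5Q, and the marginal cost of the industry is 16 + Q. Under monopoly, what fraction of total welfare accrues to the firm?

PS/TS = 0.8

The monopolist equates marginal revenue to marginal cost: 110 − Q = 16 + Q, so Q = 47. From demand, P = 86.5.
CS = ½·(110 − 86.5)·47 = 552.25.
PS = P·Q − VC(Q) = 86.5·47 − (16·47 + ½·1·47²) = 2209.
Share captured = PS/TS = 2209/2761.25 = 0.8.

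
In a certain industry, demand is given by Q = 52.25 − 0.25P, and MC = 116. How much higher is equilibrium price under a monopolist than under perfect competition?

Inverting demand: P = 209 − 4Q.
Perfect competition: P = MC = 116, so 209 − 4Q = 116 and Q = 23.25.
The monopolist equates marginal revenue to marginal cost: 209 − 8Q = 116, so Q = 11.625. From demand, P = 162.5.
Change in equilibrium price: 162.5 − 116 = 46.5.

Equilibrium price rises by 46.5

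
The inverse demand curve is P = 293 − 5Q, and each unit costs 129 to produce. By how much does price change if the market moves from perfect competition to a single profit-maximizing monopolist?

Perfect competition: P = MC = 129, so 293 − 5Q = 129 and Q = 32.8.
The monopolist equates marginal revenue to marginal cost: 293 − 10Q = 129, so Q = 16.4. From demand, P = 211.
Change in price: 211 − 129 = 82.

P rises by 82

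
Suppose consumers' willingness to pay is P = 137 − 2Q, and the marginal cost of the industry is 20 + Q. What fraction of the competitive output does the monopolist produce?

A monopolist chooses Q where MR = MC. MR = 137 − 4Q; setting this equal to 20 + Q gives Q = 23.4 and P = 90.2.
Competitive equilibrium sets price equal to marginal cost: 137 − 2Q = 20 + Q, so Q = 39 and P = 59.
Ratio Q_m/Q_c = 23.4/39 = 0.6.

Q_m/Q_c = 0.6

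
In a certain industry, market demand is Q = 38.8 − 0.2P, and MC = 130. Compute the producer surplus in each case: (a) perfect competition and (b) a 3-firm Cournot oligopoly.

Inverting demand: P = 194 − 5Q.
Competitive firms price at marginal cost: P = 130, giving Q = 12.8.
PS = (130 − 130)·12.8 = 0.
With 3 symmetric Cournot firms, each firm's FOC gives 194 − 20q = 130, so q = 3.2, Q = 3·3.2 = 9.6, and P = 146.
PS = (146 − 130)·9.6 = 153.6.

Competition: PS = 0; Cournot: PS = 153.6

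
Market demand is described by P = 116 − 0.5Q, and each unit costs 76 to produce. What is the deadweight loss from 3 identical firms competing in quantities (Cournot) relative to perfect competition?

DWL = 100

Competitive firms price at marginal cost: P = 76, giving Q = 80.
Cournot with 3 identical firms: the symmetric best-response condition is 116 − 2q = 76. Each firm produces q = 20, total output Q = 60, price P = 86.
DWL is the triangle between Q = 60 and Q = 80: ½·(80 − 60)·(86 − 76) = 100.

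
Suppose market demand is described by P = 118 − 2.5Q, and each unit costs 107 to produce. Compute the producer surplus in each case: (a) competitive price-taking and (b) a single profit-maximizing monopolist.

Competition: PS = 0; Monopoly: PS = 12.1

Under competition P = MC = 107, so Q = (118 − 107)/2.5 = 4.4.
PS = (107 − 107)·4.4 = 0.
The monopolist equates marginal revenue to marginal cost: 118 − 5Q = 107, so Q = 2.2. From demand, P = 112.5.
PS = (112.5 − 107)·2.2 = 12.1.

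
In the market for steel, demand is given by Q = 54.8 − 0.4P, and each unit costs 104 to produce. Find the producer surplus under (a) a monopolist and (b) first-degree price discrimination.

Monopoly: PS = 108.9; Perfect PD: PS = 217.8

Inverting demand: P = 137 − 2.5Q.
The monopolist equates marginal revenue to marginal cost: 137 − 5Q = 104, so Q = 6.6. From demand, P = 120.5.
PS = (120.5 − 104)·6.6 = 108.9.
A perfectly discriminating monopolist sells every unit with P(Q) ≥ MC(Q), so output equals the competitive quantity Q = 13.2. Each buyer pays their reservation price, so CS = 0 and the firm captures all surplus.
PS = ½·(137 − 104)·13.2 = 217.8.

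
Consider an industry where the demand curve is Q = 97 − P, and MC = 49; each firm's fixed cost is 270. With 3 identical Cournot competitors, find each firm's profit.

Inverting demand: P = 97 − Q.
With 3 symmetric Cournot firms, each firm's FOC gives 97 − 4q = 49, so q = 12, Q = 3·12 = 36, and P = 61.
Each firm's profit = (61 − 49)·12 − 270 = −126.

π_i = −126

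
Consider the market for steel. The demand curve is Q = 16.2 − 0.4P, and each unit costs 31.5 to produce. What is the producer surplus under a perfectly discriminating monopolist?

PS = 16.2

Inverting demand: P = 40.5 − 2.5Q.
Under first-degree price discrimination the firm charges each unit its demand price and produces up to where P = MC, i.e. Q = 3.6. Consumer surplus is zero; producer surplus equals total surplus.
PS = ½·(40.5 − 31.5)·3.6 = 16.2.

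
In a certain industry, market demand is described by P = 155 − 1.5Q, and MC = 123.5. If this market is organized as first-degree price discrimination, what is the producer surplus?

PS = 330.75

A perfectly discriminating monopolist sells every unit with P(Q) ≥ MC(Q), so output equals the competitive quantity Q = 21. Each buyer pays their reservation price, so CS = 0 and the firm captures all surplus.
PS = ½·(155 − 123.5)·21 = 330.75.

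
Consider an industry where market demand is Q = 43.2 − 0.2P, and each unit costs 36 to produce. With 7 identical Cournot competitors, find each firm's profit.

π_i = 101.25

Inverting demand: P = 216 − 5Q.
In a 7-firm Cournot equilibrium, symmetry and the first-order condition give q = (216 − 36)/(40) = 4.5. So Q = 31.5 and P = 58.5.
Each firm's profit = (58.5 − 36)·4.5 = 101.25.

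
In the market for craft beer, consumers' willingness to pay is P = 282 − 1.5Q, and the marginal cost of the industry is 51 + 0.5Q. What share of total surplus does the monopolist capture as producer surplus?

PS/TS = 0.7

A monopolist chooses Q where MR = MC. MR = 282 − 3Q; setting this equal to 51 + 0.5Q gives Q = 66 and P = 183.
CS = ½·(282 − 183)·66 = 3267.
PS = P·Q − VC(Q) = 183·66 − (51·66 + ½·0.5·66²) = 7623.
Share captured = PS/TS = 7623/10890 = 0.7.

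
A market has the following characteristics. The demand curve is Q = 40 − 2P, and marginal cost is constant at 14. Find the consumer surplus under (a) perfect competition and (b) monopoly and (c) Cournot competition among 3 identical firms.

Inverting demand: P = 20 − 0.5Q.
Under competition P = MC = 14, so Q = (20 − 14)/0.5 = 12.
CS = ½·(20 − 14)·12 = 36.
The monopolist equates marginal revenue to marginal cost: 20 − Q = 14, so Q = 6. From demand, P = 17.
CS = ½·(20 − 17)·6 = 9.
In a 3-firm Cournot equilibrium, symmetry and the first-order condition give q = (20 − 14)/(2) = 3. So Q = 9 and P = 15.5.
CS = ½·(20 − 15.5)·9 = 20.25.

Competition: CS = 36; Monopoly: CS = 9; Cournot: CS = 20.25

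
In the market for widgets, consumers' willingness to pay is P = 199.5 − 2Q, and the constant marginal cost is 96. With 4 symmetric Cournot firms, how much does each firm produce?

In a 4-firm Cournot equilibrium, symmetry and the first-order condition give q = (199.5 − 96)/(10) = 10.35. So Q = 41.4 and P = 116.7.

q_i = 10.35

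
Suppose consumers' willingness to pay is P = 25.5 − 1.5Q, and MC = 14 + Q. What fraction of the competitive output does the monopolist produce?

Monopoly sets MR = MC: 25.5 − 3Q = 14 + Q ⇒ Q = 2.875, P = 25.5 − 1.5·2.875 = 339/16.
Competitive equilibrium sets price equal to marginal cost: 25.5 − 1.5Q = 14 + Q, so Q = 4.6 and P = 18.6.
Ratio Q_m/Q_c = 2.875/4.6 = 0.625.

Q_m/Q_c = 0.625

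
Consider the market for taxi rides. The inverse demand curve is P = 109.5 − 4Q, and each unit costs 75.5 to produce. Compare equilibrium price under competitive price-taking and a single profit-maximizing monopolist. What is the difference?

P rises by 17

Under competition P = MC = 75.5, so Q = (109.5 − 75.5)/4 = 8.5.
Monopoly sets MR = MC: 109.5 − 8Q = 75.5 ⇒ Q = 4.25, P = 109.5 − 4·4.25 = 92.5.
Change in equilibrium price: 92.5 − 75.5 = 17.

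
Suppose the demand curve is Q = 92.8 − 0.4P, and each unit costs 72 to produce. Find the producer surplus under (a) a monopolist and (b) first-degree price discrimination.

Monopoly: PS = 2560; Perfect PD: PS = 5120

Inverting demand: P = 232 − 2.5Q.
The monopolist equates marginal revenue to marginal cost: 232 − 5Q = 72, so Q = 32. From demand, P = 152.
PS = (152 − 72)·32 = 2560.
Under first-degree price discrimination the firm charges each unit its demand price and produces up to where P = MC, i.e. Q = 64. Consumer surplus is zero; producer surplus equals total surplus.
PS = ½·(232 − 72)·64 = 5120.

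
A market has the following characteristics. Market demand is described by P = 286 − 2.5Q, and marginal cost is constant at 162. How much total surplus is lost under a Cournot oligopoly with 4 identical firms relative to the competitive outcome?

DWL = 123.008

Competitive firms price at marginal cost: P = 162, giving Q = 49.6.
Cournot with 4 identical firms: the symmetric best-response condition is 286 − 12.5q = 162. Each firm produces q = 9.92, total output Q = 39.68, price P = 186.8.
DWL is the triangle between Q = 39.68 and Q = 49.6: ½·(49.6 − 39.68)·(186.8 − 162) = 123.008.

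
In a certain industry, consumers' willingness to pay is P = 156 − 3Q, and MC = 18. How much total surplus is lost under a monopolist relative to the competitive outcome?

DWL = 793.5

Perfect competition: P = MC = 18, so 156 − 3Q = 18 and Q = 46.
Monopoly sets MR = MC: 156 − 6Q = 18 ⇒ Q = 23, P = 156 − 3·23 = 87.
DWL is the triangle between Q = 23 and Q = 46: ½·(46 − 23)·(87 − 18) = 793.5.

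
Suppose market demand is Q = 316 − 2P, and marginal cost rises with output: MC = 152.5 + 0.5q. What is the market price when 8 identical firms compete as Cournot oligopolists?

Inverting demand: P = 158 − 0.5Q.
In a 8-firm Cournot equilibrium, symmetry and the first-order condition give q = (158 − 152.5)/(5) = 1.1. So Q = 8.8 and P = 153.6.

P = 153.6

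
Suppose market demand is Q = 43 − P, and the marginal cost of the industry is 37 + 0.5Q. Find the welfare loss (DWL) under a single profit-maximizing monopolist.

Inverting demand: P = 43 − Q.
Under competition P = MC: 43 − Q = 37 + 0.5Q ⇒ Q = 4, P = 39.
Monopoly sets MR = MC: 43 − 2Q = 37 + 0.5Q ⇒ Q = 2.4, P = 43 − 2.4 = 40.6.
CS = ½·(43 − 39)·4 = 8; PS = (39·4 − 37·4 − ½·0.5·4²) = 4; TS = 12.
CS = ½·(43 − 40.6)·2.4 = 2.88; PS = (40.6·2.4 − 37·2.4 − ½·0.5·2.4²) = 7.2; TS = 10.08.
DWL = 12 − 10.08 = 1.92.

DWL = 1.92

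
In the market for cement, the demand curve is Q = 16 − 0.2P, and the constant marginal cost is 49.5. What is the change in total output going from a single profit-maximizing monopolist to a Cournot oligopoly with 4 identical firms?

Inverting demand: P = 80 − 5Q.
A monopolist chooses Q where MR = MC. MR = 80 − 10Q; setting this equal to 49.5 gives Q = 3.05 and P = 64.75.
With 4 symmetric Cournot firms, each firm's FOC gives 80 − 25q = 49.5, so q = 1.22, Q = 4·1.22 = 4.88, and P = 55.6.
Change in total output: 4.88 − 3.05 = 1.83.

Q rises by 1.83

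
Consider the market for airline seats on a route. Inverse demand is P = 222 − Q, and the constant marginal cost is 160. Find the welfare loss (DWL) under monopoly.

DWL = 480.5

Under competition P = MC = 160, so Q = (222 − 160)/1 = 62.
A monopolist chooses Q where MR = MC. MR = 222 − 2Q; setting this equal to 160 gives Q = 31 and P = 191.
DWL is the triangle between Q = 31 and Q = 62: ½·(62 − 31)·(191 − 160) = 480.5.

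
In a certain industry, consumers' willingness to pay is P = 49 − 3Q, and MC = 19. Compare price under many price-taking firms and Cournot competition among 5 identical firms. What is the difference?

Perfect competition: P = MC = 19, so 49 − 3Q = 19 and Q = 10.
In a 5-firm Cournot equilibrium, symmetry and the first-order condition give q = (49 − 19)/(18) = 5/3. So Q = 25/3 and P = 24.
Change in price: 24 − 19 = 5.

P rises by 5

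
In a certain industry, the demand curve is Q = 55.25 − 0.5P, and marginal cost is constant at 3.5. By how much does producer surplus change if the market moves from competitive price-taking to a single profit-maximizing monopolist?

Inverting demand: P = 110.5 − 2Q.
Perfect competition: P = MC = 3.5, so 110.5 − 2Q = 3.5 and Q = 53.5.
PS = (3.5 − 3.5)·53.5 = 0.
Monopoly sets MR = MC: 110.5 − 4Q = 3.5 ⇒ Q = 26.75, P = 110.5 − 2·26.75 = 57.
PS = (57 − 3.5)·26.75 = 1431.125.
Change in producer surplus: 1431.125 − 0 = 1431.125.

PS rises by 1431.125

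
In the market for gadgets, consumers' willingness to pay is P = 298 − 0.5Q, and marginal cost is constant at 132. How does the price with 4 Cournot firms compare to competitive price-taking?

Cournot with 4 identical firms: the symmetric best-response condition is 298 − 2.5q = 132. Each firm produces q = 66.4, total output Q = 265.6, price P = 165.2.
Under competition P = MC = 132, so Q = (298 − 132)/0.5 = 332.

Cournot: P = 165.2; Competition: P = 132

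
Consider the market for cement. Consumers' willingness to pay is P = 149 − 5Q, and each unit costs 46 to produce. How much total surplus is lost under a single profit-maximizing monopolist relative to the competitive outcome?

Perfect competition: P = MC = 46, so 149 − 5Q = 46 and Q = 20.6.
Monopoly sets MR = MC: 149 − 10Q = 46 ⇒ Q = 10.3, P = 149 − 5·10.3 = 97.5.
DWL is the triangle between Q = 10.3 and Q = 20.6: ½·(20.6 − 10.3)·(97.5 − 46) = 265.225.

DWL = 265.225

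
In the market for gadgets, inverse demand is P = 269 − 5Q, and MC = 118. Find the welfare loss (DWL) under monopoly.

Competitive firms price at marginal cost: P = 118, giving Q = 30.2.
Monopoly sets MR = MC: 269 − 10Q = 118 ⇒ Q = 15.1, P = 269 − 5·15.1 = 193.5.
DWL is the triangle between Q = 15.1 and Q = 30.2: ½·(30.2 − 15.1)·(193.5 − 118) = 570.025.

DWL = 570.025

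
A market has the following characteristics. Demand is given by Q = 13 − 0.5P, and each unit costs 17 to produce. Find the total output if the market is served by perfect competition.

Q = 4.5

Inverting demand: P = 26 − 2Q.
Competitive firms price at marginal cost: P = 17, giving Q = 4.5.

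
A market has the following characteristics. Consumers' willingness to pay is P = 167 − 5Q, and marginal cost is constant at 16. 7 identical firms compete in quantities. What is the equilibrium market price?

Cournot with 7 identical firms: the symmetric best-response condition is 167 − 40q = 16. Each firm produces q = 3.775, total output Q = 26.425, price P = 34.875.

P = 34.875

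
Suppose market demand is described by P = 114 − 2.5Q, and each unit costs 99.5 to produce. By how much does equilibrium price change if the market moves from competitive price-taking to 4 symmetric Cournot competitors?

Under competition P = MC = 99.5, so Q = (114 − 99.5)/2.5 = 5.8.
Cournot with 4 identical firms: the symmetric best-response condition is 114 − 12.5q = 99.5. Each firm produces q = 1.16, total output Q = 4.64, price P = 102.4.
Change in equilibrium price: 102.4 − 99.5 = 2.9.

P rises by 2.9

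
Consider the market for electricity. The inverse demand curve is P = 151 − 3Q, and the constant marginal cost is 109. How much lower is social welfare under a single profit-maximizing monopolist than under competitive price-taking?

Under competition P = MC = 109, so Q = (151 − 109)/3 = 14.
CS = ½·(151 − 109)·14 = 294; PS = (109 − 109)·14 = 0; TS = 294.
Monopoly sets MR = MC: 151 − 6Q = 109 ⇒ Q = 7, P = 151 − 3·7 = 130.
CS = ½·(151 − 130)·7 = 73.5; PS = (130 − 109)·7 = 147; TS = 220.5.
Change in social welfare: 220.5 − 294 = −73.5.

TS falls by 73.5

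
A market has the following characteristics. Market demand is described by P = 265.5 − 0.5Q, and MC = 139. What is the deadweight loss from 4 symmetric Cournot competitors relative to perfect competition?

DWL = 640.09

Under competition P = MC = 139, so Q = (265.5 − 139)/0.5 = 253.
With 4 symmetric Cournot firms, each firm's FOC gives 265.5 − 2.5q = 139, so q = 50.6, Q = 4·50.6 = 202.4, and P = 164.3.
DWL is the triangle between Q = 202.4 and Q = 253: ½·(253 − 202.4)·(164.3 − 139) = 640.09.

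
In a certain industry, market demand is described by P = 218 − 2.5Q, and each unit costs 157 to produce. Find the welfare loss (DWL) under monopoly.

Perfect competition: P = MC = 157, so 218 − 2.5Q = 157 and Q = 24.4.
Monopoly sets MR = MC: 218 − 5Q = 157 ⇒ Q = 12.2, P = 218 − 2.5·12.2 = 187.5.
DWL is the triangle between Q = 12.2 and Q = 24.4: ½·(24.4 − 12.2)·(187.5 − 157) = 186.05.

DWL = 186.05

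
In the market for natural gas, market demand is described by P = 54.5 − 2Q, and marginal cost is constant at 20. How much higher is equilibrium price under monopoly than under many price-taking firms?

Perfect competition: P = MC = 20, so 54.5 − 2Q = 20 and Q = 17.25.
Monopoly sets MR = MC: 54.5 − 4Q = 20 ⇒ Q = 8.625, P = 54.5 − 2·8.625 = 37.25.
Change in equilibrium price: 37.25 − 20 = 17.25.

P rises by 17.25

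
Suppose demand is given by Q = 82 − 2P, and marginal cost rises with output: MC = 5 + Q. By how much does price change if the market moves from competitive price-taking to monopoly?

Inverting demand: P = 41 − 0.5Q.
Under competition P = MC: 41 − 0.5Q = 5 + Q ⇒ Q = 24, P = 29.
Monopoly sets MR = MC: 41 − Q = 5 + Q ⇒ Q = 18, P = 41 − 0.5·18 = 32.
Change in price: 32 − 29 = 3.

P rises by 3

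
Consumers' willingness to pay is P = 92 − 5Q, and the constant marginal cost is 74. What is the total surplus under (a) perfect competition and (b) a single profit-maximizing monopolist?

Under competition P = MC = 74, so Q = (92 − 74)/5 = 3.6.
CS = ½·(92 − 74)·3.6 = 32.4; PS = (74 − 74)·3.6 = 0; TS = 32.4.
A monopolist chooses Q where MR = MC. MR = 92 − 10Q; setting this equal to 74 gives Q = 1.8 and P = 83.
CS = ½·(92 − 83)·1.8 = 8.1; PS = (83 − 74)·1.8 = 16.2; TS = 24.3.

Competition: TS = 32.4; Monopoly: TS = 24.3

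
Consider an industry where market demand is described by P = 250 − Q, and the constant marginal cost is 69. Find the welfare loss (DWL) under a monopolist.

Perfect competition: P = MC = 69, so 250 − Q = 69 and Q = 181.
Monopoly sets MR = MC: 250 − 2Q = 69 ⇒ Q = 90.5, P = 250 − 90.5 = 159.5.
DWL is the triangle between Q = 90.5 and Q = 181: ½·(181 − 90.5)·(159.5 − 69) = 4095.125.

DWL = 4095.125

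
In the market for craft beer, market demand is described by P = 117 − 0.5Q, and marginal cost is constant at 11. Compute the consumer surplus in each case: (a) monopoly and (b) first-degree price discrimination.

Monopoly sets MR = MC: 117 − Q = 11 ⇒ Q = 106, P = 117 − 0.5·106 = 64.
CS = ½·(117 − 64)·106 = 2809.
Under first-degree price discrimination the firm charges each unit its demand price and produces up to where P = MC, i.e. Q = 212. Consumer surplus is zero; producer surplus equals total surplus.
CS = 0.

Monopoly: CS = 2809; Perfect PD: CS = 0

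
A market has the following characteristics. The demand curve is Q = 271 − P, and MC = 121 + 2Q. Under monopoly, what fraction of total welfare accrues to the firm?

Inverting demand: P = 271 − Q.
The monopolist equates marginal revenue to marginal cost: 271 − 2Q = 121 + 2Q, so Q = 37.5. From demand, P = 233.5.
CS = ½·(271 − 233.5)·37.5 = 703.125.
PS = P·Q − VC(Q) = 233.5·37.5 − (121·37.5 + ½·2·37.5²) = 2812.5.
Share captured = PS/TS = 2812.5/3515.625 = 0.8.

PS/TS = 0.8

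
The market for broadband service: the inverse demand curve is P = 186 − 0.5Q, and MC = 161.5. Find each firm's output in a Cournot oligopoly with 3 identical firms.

q_i = 12.25

Cournot with 3 identical firms: the symmetric best-response condition is 186 − 2q = 161.5. Each firm produces q = 12.25, total output Q = 36.75, price P = 167.625.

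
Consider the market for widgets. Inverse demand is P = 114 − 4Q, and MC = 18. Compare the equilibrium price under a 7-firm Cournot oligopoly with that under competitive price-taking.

In a 7-firm Cournot equilibrium, symmetry and the first-order condition give q = (114 − 18)/(32) = 3. So Q = 21 and P = 30.
Competitive firms price at marginal cost: P = 18, giving Q = 24.

Cournot: P = 30; Competition: P = 18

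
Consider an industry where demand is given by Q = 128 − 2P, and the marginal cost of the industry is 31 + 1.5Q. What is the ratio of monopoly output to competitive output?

Inverting demand: P = 64 − 0.5Q.
Monopoly sets MR = MC: 64 − Q = 31 + 1.5Q ⇒ Q = 13.2, P = 64 − 0.5·13.2 = 57.4.
Competitive equilibrium sets price equal to marginal cost: 64 − 0.5Q = 31 + 1.5Q, so Q = 16.5 and P = 55.75.
Ratio Q_m/Q_c = 13.2/16.5 = 0.8.

Q_m/Q_c = 0.8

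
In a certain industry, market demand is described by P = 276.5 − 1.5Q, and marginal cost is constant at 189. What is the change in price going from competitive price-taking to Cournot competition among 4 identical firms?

Price rises by 17.5

Competitive firms price at marginal cost: P = 189, giving Q = 175/3.
Cournot with 4 identical firms: the symmetric best-response condition is 276.5 − 7.5q = 189. Each firm produces q = 35/3, total output Q = 140/3, price P = 206.5.
Change in price: 206.5 − 189 = 17.5.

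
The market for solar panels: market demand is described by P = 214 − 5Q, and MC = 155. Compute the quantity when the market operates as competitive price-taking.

Perfect competition: P = MC = 155, so 214 − 5Q = 155 and Q = 11.8.

Q = 11.8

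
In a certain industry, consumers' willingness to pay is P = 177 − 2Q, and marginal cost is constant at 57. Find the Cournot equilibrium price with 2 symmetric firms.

In a 2-firm Cournot equilibrium, symmetry and the first-order condition give q = (177 − 57)/(6) = 20. So Q = 40 and P = 97.

P = 97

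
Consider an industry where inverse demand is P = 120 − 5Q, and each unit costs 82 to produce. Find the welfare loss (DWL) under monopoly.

DWL = 36.1

Perfect competition: P = MC = 82, so 120 − 5Q = 82 and Q = 7.6.
The monopolist equates marginal revenue to marginal cost: 120 − 10Q = 82, so Q = 3.8. From demand, P = 101.
DWL is the triangle between Q = 3.8 and Q = 7.6: ½·(7.6 − 3.8)·(101 − 82) = 36.1.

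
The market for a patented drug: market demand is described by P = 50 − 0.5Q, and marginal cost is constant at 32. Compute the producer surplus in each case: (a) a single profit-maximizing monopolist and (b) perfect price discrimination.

Monopoly: PS = 162; Perfect PD: PS = 324

Monopoly sets MR = MC: 50 − Q = 32 ⇒ Q = 18, P = 50 − 0.5·18 = 41.
PS = (41 − 32)·18 = 162.
A perfectly discriminating monopolist sells every unit with P(Q) ≥ MC(Q), so output equals the competitive quantity Q = 36. Each buyer pays their reservation price, so CS = 0 and the firm captures all surplus.
PS = ½·(50 − 32)·36 = 324.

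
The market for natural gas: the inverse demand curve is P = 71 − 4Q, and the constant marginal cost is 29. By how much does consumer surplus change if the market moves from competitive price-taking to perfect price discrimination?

Under competition P = MC = 29, so Q = (71 − 29)/4 = 10.5.
CS = ½·(71 − 29)·10.5 = 220.5.
A perfectly discriminating monopolist sells every unit with P(Q) ≥ MC(Q), so output equals the competitive quantity Q = 10.5. Each buyer pays their reservation price, so CS = 0 and the firm captures all surplus.
CS = 0.
Change in consumer surplus: 0 − 220.5 = −220.5.

Consumer surplus falls by 220.5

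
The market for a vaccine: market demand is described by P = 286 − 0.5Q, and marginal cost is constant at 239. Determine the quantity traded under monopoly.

A monopolist chooses Q where MR = MC. MR = 286 − Q; setting this equal to 239 gives Q = 47 and P = 262.5.

Q = 47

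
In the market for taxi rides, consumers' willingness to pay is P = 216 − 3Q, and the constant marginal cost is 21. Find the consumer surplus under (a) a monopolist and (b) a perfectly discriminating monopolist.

A monopolist chooses Q where MR = MC. MR = 216 − 6Q; setting this equal to 21 gives Q = 32.5 and P = 118.5.
CS = ½·(216 − 118.5)·32.5 = 1584.375.
With perfect price discrimination, output is the efficient level Q = 65 (where demand meets MC), but every buyer pays their willingness to pay: CS = 0 and PS = total surplus.
CS = 0.

Monopoly: CS = 1584.375; Perfect PD: CS = 0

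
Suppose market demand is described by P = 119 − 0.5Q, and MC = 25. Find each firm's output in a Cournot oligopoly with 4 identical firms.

In a 4-firm Cournot equilibrium, symmetry and the first-order condition give q = (119 − 25)/(2.5) = 37.6. So Q = 150.4 and P = 43.8.

q_i = 37.6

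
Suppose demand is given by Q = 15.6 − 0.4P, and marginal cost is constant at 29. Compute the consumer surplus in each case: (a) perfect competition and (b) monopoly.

Competition: CS = 20; Monopoly: CS = 5

Inverting demand: P = 39 − 2.5Q.
Competitive firms price at marginal cost: P = 29, giving Q = 4.
CS = ½·(39 − 29)·4 = 20.
A monopolist chooses Q where MR = MC. MR = 39 − 5Q; setting this equal to 29 gives Q = 2 and P = 34.
CS = ½·(39 − 34)·2 = 5.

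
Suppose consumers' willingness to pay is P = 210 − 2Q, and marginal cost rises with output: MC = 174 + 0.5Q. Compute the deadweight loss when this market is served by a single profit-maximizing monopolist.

DWL = 51.2

Under competition P = MC: 210 − 2Q = 174 + 0.5Q ⇒ Q = 14.4, P = 181.2.
A monopolist chooses Q where MR = MC. MR = 210 − 4Q; setting this equal to 174 + 0.5Q gives Q = 8 and P = 194.
CS = ½·(210 − 181.2)·14.4 = 207.36; PS = (181.2·14.4 − 174·14.4 − ½·0.5·14.4²) = 51.84; TS = 259.2.
CS = ½·(210 − 194)·8 = 64; PS = (194·8 − 174·8 − ½·0.5·8²) = 144; TS = 208.
DWL = 259.2 − 208 = 51.2.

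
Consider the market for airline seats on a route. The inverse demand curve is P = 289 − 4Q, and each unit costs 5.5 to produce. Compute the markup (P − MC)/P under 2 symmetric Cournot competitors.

Lerner index = 0.945

In a 2-firm Cournot equilibrium, symmetry and the first-order condition give q = (289 − 5.5)/(12) = 23.625. So Q = 47.25 and P = 100.
Lerner index = (P − MC)/P = (100 − 5.5)/100 = 0.945.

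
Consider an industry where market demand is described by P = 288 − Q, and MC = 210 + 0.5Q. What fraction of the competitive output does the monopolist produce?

A monopolist chooses Q where MR = MC. MR = 288 − 2Q; setting this equal to 210 + 0.5Q gives Q = 31.2 and P = 256.8.
Competitive equilibrium sets price equal to marginal cost: 288 − Q = 210 + 0.5Q, so Q = 52 and P = 236.
Ratio Q_m/Q_c = 31.2/52 = 0.6.

Q_m/Q_c = 0.6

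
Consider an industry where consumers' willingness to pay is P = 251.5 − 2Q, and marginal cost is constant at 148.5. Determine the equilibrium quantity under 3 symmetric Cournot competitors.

Cournot with 3 identical firms: the symmetric best-response condition is 251.5 − 8q = 148.5. Each firm produces q = 12.875, total output Q = 38.625, price P = 174.25.

Q = 38.625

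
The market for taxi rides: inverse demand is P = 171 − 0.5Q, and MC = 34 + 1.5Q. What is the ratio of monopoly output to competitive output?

Q_m/Q_c = 0.8

Monopoly sets MR = MC: 171 − Q = 34 + 1.5Q ⇒ Q = 54.8, P = 171 − 0.5·54.8 = 143.6.
Competitive equilibrium sets price equal to marginal cost: 171 − 0.5Q = 34 + 1.5Q, so Q = 68.5 and P = 136.75.
Ratio Q_m/Q_c = 54.8/68.5 = 0.8.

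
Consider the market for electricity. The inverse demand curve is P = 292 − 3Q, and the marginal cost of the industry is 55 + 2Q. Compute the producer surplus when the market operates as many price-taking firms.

Competitive equilibrium sets price equal to marginal cost: 292 − 3Q = 55 + 2Q, so Q = 47.4 and P = 149.8.
PS = P·Q − VC(Q) = 149.8·47.4 − (55·47.4 + ½·2·47.4²) = 2246.76.

PS = 2246.76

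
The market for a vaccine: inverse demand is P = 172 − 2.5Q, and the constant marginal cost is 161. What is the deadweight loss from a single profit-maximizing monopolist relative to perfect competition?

Perfect competition: P = MC = 161, so 172 − 2.5Q = 161 and Q = 4.4.
Monopoly sets MR = MC: 172 − 5Q = 161 ⇒ Q = 2.2, P = 172 − 2.5·2.2 = 166.5.
DWL is the triangle between Q = 2.2 and Q = 4.4: ½·(4.4 − 2.2)·(166.5 − 161) = 6.05.

DWL = 6.05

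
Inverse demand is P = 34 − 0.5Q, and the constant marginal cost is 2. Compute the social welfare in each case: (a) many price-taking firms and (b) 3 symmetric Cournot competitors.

Competition: TS = 1024; Cournot: TS = 960

Under competition P = MC = 2, so Q = (34 − 2)/0.5 = 64.
CS = ½·(34 − 2)·64 = 1024; PS = (2 − 2)·64 = 0; TS = 1024.
In a 3-firm Cournot equilibrium, symmetry and the first-order condition give q = (34 − 2)/(2) = 16. So Q = 48 and P = 10.
CS = ½·(34 − 10)·48 = 576; PS = (10 − 2)·48 = 384; TS = 960.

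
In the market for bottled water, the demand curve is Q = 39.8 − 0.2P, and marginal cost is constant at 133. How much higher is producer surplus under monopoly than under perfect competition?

PS rises by 217.8

Inverting demand: P = 199 − 5Q.
Competitive firms price at marginal cost: P = 133, giving Q = 13.2.
PS = (133 − 133)·13.2 = 0.
Monopoly sets MR = MC: 199 − 10Q = 133 ⇒ Q = 6.6, P = 199 − 5·6.6 = 166.
PS = (166 − 133)·6.6 = 217.8.
Change in producer surplus: 217.8 − 0 = 217.8.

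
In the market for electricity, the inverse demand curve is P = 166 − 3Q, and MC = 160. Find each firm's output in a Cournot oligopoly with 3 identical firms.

q_i = 0.5

In a 3-firm Cournot equilibrium, symmetry and the first-order condition give q = (166 − 160)/(12) = 0.5. So Q = 1.5 and P = 161.5.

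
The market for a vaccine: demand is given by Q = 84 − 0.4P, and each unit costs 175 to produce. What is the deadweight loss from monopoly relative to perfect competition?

DWL = 61.25

Inverting demand: P = 210 − 2.5Q.
Under competition P = MC = 175, so Q = (210 − 175)/2.5 = 14.
The monopolist equates marginal revenue to marginal cost: 210 − 5Q = 175, so Q = 7. From demand, P = 192.5.
DWL is the triangle between Q = 7 and Q = 14: ½·(14 − 7)·(192.5 − 175) = 61.25.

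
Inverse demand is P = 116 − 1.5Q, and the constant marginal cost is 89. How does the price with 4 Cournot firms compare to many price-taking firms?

With 4 symmetric Cournot firms, each firm's FOC gives 116 − 7.5q = 89, so q = 3.6, Q = 4·3.6 = 14.4, and P = 94.4.
Competitive firms price at marginal cost: P = 89, giving Q = 18.

Cournot: P = 94.4; Competition: P = 89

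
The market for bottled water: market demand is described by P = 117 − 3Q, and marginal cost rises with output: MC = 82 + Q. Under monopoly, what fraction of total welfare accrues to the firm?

PS/TS = 0.7

The monopolist equates marginal revenue to marginal cost: 117 − 6Q = 82 + Q, so Q = 5. From demand, P = 102.
CS = ½·(117 − 102)·5 = 37.5.
PS = P·Q − VC(Q) = 102·5 − (82·5 + ½·1·5²) = 87.5.
Share captured = PS/TS = 87.5/125 = 0.7.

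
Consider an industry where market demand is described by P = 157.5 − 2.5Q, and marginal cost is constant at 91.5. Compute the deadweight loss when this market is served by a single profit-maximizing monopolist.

Perfect competition: P = MC = 91.5, so 157.5 − 2.5Q = 91.5 and Q = 26.4.
A monopolist chooses Q where MR = MC. MR = 157.5 − 5Q; setting this equal to 91.5 gives Q = 13.2 and P = 124.5.
DWL is the triangle between Q = 13.2 and Q = 26.4: ½·(26.4 − 13.2)·(124.5 − 91.5) = 217.8.

DWL = 217.8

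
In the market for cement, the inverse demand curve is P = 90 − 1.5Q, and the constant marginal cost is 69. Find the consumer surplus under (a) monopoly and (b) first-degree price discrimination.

Monopoly: CS = 36.75; Perfect PD: CS = 0

A monopolist chooses Q where MR = MC. MR = 90 − 3Q; setting this equal to 69 gives Q = 7 and P = 79.5.
CS = ½·(90 − 79.5)·7 = 36.75.
With perfect price discrimination, output is the efficient level Q = 14 (where demand meets MC), but every buyer pays their willingness to pay: CS = 0 and PS = total surplus.
CS = 0.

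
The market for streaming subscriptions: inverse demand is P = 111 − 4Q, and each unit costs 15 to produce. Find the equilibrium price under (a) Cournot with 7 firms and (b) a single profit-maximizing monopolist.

With 7 symmetric Cournot firms, each firm's FOC gives 111 − 32q = 15, so q = 3, Q = 7·3 = 21, and P = 27.
Monopoly sets MR = MC: 111 − 8Q = 15 ⇒ Q = 12, P = 111 − 4·12 = 63.

Cournot: P = 27; Monopoly: P = 63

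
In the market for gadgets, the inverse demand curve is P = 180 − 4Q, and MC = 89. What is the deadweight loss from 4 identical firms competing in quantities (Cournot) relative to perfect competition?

DWL = 41.405

Under competition P = MC = 89, so Q = (180 − 89)/4 = 22.75.
With 4 symmetric Cournot firms, each firm's FOC gives 180 − 20q = 89, so q = 4.55, Q = 4·4.55 = 18.2, and P = 107.2.
DWL is the triangle between Q = 18.2 and Q = 22.75: ½·(22.75 − 18.2)·(107.2 − 89) = 41.405.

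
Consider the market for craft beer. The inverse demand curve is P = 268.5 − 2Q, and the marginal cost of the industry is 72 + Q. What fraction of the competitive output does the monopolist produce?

Q_m/Q_c = 0.6

A monopolist chooses Q where MR = MC. MR = 268.5 − 4Q; setting this equal to 72 + Q gives Q = 39.3 and P = 189.9.
Under competition P = MC: 268.5 − 2Q = 72 + Q ⇒ Q = 65.5, P = 137.5.
Ratio Q_m/Q_c = 39.3/65.5 = 0.6.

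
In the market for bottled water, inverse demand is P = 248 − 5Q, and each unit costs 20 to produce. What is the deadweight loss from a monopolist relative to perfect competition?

DWL = 1299.6

Competitive firms price at marginal cost: P = 20, giving Q = 45.6.
Monopoly sets MR = MC: 248 − 10Q = 20 ⇒ Q = 22.8, P = 248 − 5·22.8 = 134.
DWL is the triangle between Q = 22.8 and Q = 45.6: ½·(45.6 − 22.8)·(134 − 20) = 1299.6.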